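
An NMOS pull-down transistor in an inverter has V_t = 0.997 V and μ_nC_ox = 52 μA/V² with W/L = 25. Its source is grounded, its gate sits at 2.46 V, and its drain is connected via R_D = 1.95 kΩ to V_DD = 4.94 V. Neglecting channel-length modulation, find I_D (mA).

I_D = 1.39 mA

V_GS = V_G = 2.46 V, so V_ov = 2.46 − 0.997 = 1.46 V.
k_n = μ_nC_ox · (W/L) = 1.3 mA/V².
Assume saturation: I_D = ½ k_n V_ov² = 0.5 × 1.3 × 1.46² = 1.39 mA, giving V_DS = V_DD − I_D R_D = 4.94 − 1.39 × 1.95 = 2.23 V.
V_DS = 2.23 V ≥ V_ov = 1.46 V, confirming saturation.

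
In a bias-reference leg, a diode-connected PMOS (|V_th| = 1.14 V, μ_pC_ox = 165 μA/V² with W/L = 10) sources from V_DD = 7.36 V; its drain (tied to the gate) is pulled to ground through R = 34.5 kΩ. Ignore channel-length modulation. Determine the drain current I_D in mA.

With gate tied to drain, V_SG = V_SD ≥ V_SG − |V_th|, so the device is in saturation.
k_p = μ_pC_ox · (W/L) = 1.65 mA/V².
KCL at the drain: ½ k_p (V_SG − |V_th|)² = (V_DD − V_SG)/R.
Let x = V_SG − 1.14. Then 28.5 x² + x − 6.22 = 0, giving x = 0.45 V (positive root), so V_SG = 1.59 V.
I_D = (V_DD − V_SG)/R = (7.36 − 1.59) / 34.5 = 0.167 mA.

I_D = 0.167 mA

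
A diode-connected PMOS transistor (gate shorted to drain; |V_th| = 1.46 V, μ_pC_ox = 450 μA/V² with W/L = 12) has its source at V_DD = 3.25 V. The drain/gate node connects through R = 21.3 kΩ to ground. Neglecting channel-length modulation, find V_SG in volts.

V_SG = 1.63 V

With gate tied to drain, V_SG = V_SD ≥ V_SG − |V_th|, so the device is in saturation.
k_p = μ_pC_ox · (W/L) = 5.4 mA/V².
KCL at the drain: ½ k_p (V_SG − |V_th|)² = (V_DD − V_SG)/R.
Let x = V_SG − 1.46. Then 57.5 x² + x − 1.79 = 0, giving x = 0.168 V (positive root), so V_SG = 1.63 V.
I_D = (V_DD − V_SG)/R = (3.25 − 1.63) / 21.3 = 0.0762 mA.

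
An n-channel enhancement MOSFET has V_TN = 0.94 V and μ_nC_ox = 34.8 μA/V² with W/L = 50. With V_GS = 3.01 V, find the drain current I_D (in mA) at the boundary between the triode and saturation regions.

I_D = 3.73 mA

At the boundary V_DS = V_ov = V_GS − V_TN = 3.01 − 0.94 = 2.07 V.
k_n = μ_nC_ox · (W/L) = 1.74 mA/V².
I_D = ½ k_n V_ov² = 0.5 × 1.74 × 2.07² = 3.73 mA.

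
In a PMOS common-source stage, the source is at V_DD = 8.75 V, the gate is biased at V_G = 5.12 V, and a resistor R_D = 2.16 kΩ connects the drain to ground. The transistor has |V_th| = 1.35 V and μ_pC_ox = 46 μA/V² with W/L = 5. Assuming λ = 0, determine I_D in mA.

V_SG = V_DD − V_G = 8.75 − 5.12 = 3.63 V, so V_ov = 3.63 − 1.35 = 2.28 V.
k_p = μ_pC_ox · (W/L) = 0.23 mA/V².
Assume saturation: I_D = ½ k_p V_ov² = 0.5 × 0.23 × 2.28² = 0.598 mA, giving V_SD = V_DD − I_D R_D = 8.75 − 0.598 × 2.16 = 7.46 V.
V_SD = 7.46 V ≥ V_ov = 2.28 V, confirming saturation.

I_D = 0.598 mA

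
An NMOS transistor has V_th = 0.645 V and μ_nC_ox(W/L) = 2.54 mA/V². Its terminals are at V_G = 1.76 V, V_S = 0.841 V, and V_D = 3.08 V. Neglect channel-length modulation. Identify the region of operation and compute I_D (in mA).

V_GS = V_G − V_S = 1.76 − 0.841 = 0.919 V; V_DS = V_D − V_S = 3.08 − 0.841 = 2.24 V.
V_ov = V_GS − V_th = 0.919 − 0.645 = 0.274 V.
Since V_DS = 2.24 V ≥ V_ov = 0.274 V, the device is in saturation.
I_D = ½ k_n V_ov² = 0.5 × 2.54 × 0.274² = 0.0953 mA.

Saturation; I_D = 0.0953 mA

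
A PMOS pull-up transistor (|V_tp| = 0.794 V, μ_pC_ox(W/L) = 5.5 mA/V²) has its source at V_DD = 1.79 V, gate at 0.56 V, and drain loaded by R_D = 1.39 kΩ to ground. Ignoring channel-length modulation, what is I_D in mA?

V_SG = V_DD − V_G = 1.79 − 0.56 = 1.23 V, so V_ov = 1.23 − 0.794 = 0.436 V.
Assume saturation: I_D = ½ k_p V_ov² = 0.5 × 5.5 × 0.436² = 0.523 mA, giving V_SD = V_DD − I_D R_D = 1.79 − 0.523 × 1.39 = 1.06 V.
V_SD = 1.06 V ≥ V_ov = 0.436 V, confirming saturation.

I_D = 0.523 mA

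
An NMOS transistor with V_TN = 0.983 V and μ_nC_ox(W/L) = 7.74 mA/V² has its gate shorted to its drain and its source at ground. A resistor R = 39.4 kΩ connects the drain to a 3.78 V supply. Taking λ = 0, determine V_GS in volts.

V_GS = 1.12 V

With gate tied to drain, V_GS = V_DS ≥ V_GS − V_TN, so the device is in saturation.
KCL at the drain: ½ k_n (V_GS − V_TN)² = (V_DD − V_GS)/R.
Let x = V_GS − 0.983. Then 152 x² + x − 2.797 = 0, giving x = 0.132 V (positive root), so V_GS = 1.12 V.
I_D = (V_DD − V_GS)/R = (3.78 − 1.12) / 39.4 = 0.0676 mA.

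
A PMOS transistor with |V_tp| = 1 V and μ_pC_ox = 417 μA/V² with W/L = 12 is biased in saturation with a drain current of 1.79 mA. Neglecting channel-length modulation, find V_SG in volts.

k_p = μ_pC_ox · (W/L) = 5.004 mA/V².
In saturation I_D = ½ k_p (V_SG − |V_tp|)², so V_SG − |V_tp| = √(2 I_D / k_p) = √(2 × 1.79 / 5.004) = 0.846 V.
V_SG = 1 + 0.846 = 1.85 V.

V_SG = 1.85 V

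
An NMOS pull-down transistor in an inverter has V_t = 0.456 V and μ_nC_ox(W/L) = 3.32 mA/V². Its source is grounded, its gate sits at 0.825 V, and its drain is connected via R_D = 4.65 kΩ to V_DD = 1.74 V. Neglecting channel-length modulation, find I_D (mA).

I_D = 0.226 mA

V_GS = V_G = 0.825 V, so V_ov = 0.825 − 0.456 = 0.369 V.
Assume saturation: I_D = ½ k_n V_ov² = 0.5 × 3.32 × 0.369² = 0.226 mA, giving V_DS = V_DD − I_D R_D = 1.74 − 0.226 × 4.65 = 0.689 V.
V_DS = 0.689 V ≥ V_ov = 0.369 V, confirming saturation.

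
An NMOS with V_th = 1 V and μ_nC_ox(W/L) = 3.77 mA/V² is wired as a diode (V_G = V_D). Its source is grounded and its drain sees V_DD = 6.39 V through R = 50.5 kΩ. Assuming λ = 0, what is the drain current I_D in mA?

I_D = 0.102 mA

With gate tied to drain, V_GS = V_DS ≥ V_GS − V_th, so the device is in saturation.
KCL at the drain: ½ k_n (V_GS − V_th)² = (V_DD − V_GS)/R.
Let x = V_GS − 1. Then 95.2 x² + x − 5.39 = 0, giving x = 0.233 V (positive root), so V_GS = 1.23 V.
I_D = (V_DD − V_GS)/R = (6.39 − 1.23) / 50.5 = 0.102 mA.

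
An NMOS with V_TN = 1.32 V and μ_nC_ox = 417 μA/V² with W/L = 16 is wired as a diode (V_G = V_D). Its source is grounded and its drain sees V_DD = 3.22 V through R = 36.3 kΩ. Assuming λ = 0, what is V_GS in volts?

With gate tied to drain, V_GS = V_DS ≥ V_GS − V_TN, so the device is in saturation.
k_n = μ_nC_ox · (W/L) = 6.672 mA/V².
KCL at the drain: ½ k_n (V_GS − V_TN)² = (V_DD − V_GS)/R.
Let x = V_GS − 1.32. Then 121 x² + x − 1.9 = 0, giving x = 0.121 V (positive root), so V_GS = 1.44 V.
I_D = (V_DD − V_GS)/R = (3.22 − 1.44) / 36.3 = 0.049 mA.

V_GS = 1.44 V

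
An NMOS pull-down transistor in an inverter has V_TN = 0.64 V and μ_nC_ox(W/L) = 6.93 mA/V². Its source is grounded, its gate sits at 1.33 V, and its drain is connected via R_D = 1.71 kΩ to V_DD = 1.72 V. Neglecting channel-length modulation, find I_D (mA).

I_D = 0.878 mA

V_GS = V_G = 1.33 V, so V_ov = 1.33 − 0.64 = 0.69 V.
Assume saturation: I_D = ½ k_n V_ov² = 0.5 × 6.93 × 0.69² = 1.65 mA, giving V_DS = V_DD − I_D R_D = 1.72 − 1.65 × 1.71 = -1.1 V.
But -1.1 V < V_ov = 0.69 V, so the device is actually in triode.
In triode I_D = k_n[V_ov V_DS − ½ V_DS²] and I_D = (V_DD − V_DS)/R_D. Equating: 5.93 V_DS² − 9.177 V_DS + 1.72 = 0, giving V_DS = 0.218 V (the root below V_ov).
I_D = (1.72 − 0.218) / 1.71 = 0.878 mA.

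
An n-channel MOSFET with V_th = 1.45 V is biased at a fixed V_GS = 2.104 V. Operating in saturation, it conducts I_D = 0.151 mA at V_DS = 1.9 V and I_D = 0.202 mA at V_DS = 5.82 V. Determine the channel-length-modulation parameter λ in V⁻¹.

λ = 0.103 V⁻¹

With V_GS fixed, I_D ∝ (1 + λ V_DS) in saturation, so I_D2/I_D1 = (1 + λ V_DS2)/(1 + λ V_DS1).
0.202/0.151 = 1.338 = (1 + 5.82 λ)/(1 + 1.9 λ).
Solving: λ (I_D1 V_DS2 − I_D2 V_DS1) = I_D2 − I_D1, so λ = (0.202 − 0.151) / (0.151 × 5.82 − 0.202 × 1.9) = 0.051 / 0.495 = 0.103 V⁻¹.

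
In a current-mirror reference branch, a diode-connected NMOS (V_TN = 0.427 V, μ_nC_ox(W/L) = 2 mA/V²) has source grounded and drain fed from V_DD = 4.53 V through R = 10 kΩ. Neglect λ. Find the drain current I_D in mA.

With gate tied to drain, V_GS = V_DS ≥ V_GS − V_TN, so the device is in saturation.
KCL at the drain: ½ k_n (V_GS − V_TN)² = (V_DD − V_GS)/R.
Let x = V_GS − 0.427. Then 10 x² + x − 4.103 = 0, giving x = 0.592 V (positive root), so V_GS = 1.02 V.
I_D = (V_DD − V_GS)/R = (4.53 − 1.02) / 10 = 0.351 mA.

I_D = 0.351 mA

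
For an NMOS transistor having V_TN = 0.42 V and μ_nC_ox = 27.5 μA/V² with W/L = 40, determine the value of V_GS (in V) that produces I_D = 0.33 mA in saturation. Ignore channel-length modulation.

V_GS = 1.19 V

k_n = μ_nC_ox · (W/L) = 1.1 mA/V².
In saturation I_D = ½ k_n (V_GS − V_TN)², so V_GS − V_TN = √(2 I_D / k_n) = √(2 × 0.33 / 1.1) = 0.775 V.
V_GS = 0.42 + 0.775 = 1.19 V.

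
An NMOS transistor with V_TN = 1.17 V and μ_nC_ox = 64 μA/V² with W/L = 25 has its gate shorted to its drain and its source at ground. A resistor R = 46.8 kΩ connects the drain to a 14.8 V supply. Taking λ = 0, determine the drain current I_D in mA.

I_D = 0.279 mA

With gate tied to drain, V_GS = V_DS ≥ V_GS − V_TN, so the device is in saturation.
k_n = μ_nC_ox · (W/L) = 1.6 mA/V².
KCL at the drain: ½ k_n (V_GS − V_TN)² = (V_DD − V_GS)/R.
Let x = V_GS − 1.17. Then 37.4 x² + x − 13.63 = 0, giving x = 0.59 V (positive root), so V_GS = 1.76 V.
I_D = (V_DD − V_GS)/R = (14.8 − 1.76) / 46.8 = 0.279 mA.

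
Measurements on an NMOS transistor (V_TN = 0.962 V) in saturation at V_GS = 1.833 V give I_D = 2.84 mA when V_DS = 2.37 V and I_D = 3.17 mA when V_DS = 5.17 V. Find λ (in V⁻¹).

With V_GS fixed, I_D ∝ (1 + λ V_DS) in saturation, so I_D2/I_D1 = (1 + λ V_DS2)/(1 + λ V_DS1).
3.17/2.84 = 1.116 = (1 + 5.17 λ)/(1 + 2.37 λ).
Solving: λ (I_D1 V_DS2 − I_D2 V_DS1) = I_D2 − I_D1, so λ = (3.17 − 2.84) / (2.84 × 5.17 − 3.17 × 2.37) = 0.33 / 7.17 = 0.046 V⁻¹.

λ = 0.0460 V⁻¹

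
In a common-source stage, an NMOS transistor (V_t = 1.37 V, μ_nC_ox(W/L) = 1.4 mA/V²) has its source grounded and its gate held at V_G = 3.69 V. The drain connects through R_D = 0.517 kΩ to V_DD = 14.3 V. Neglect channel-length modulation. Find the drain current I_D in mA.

V_GS = V_G = 3.69 V, so V_ov = 3.69 − 1.37 = 2.32 V.
Assume saturation: I_D = ½ k_n V_ov² = 0.5 × 1.4 × 2.32² = 3.77 mA, giving V_DS = V_DD − I_D R_D = 14.3 − 3.77 × 0.517 = 12.4 V.
V_DS = 12.4 V ≥ V_ov = 2.32 V, confirming saturation.

I_D = 3.77 mA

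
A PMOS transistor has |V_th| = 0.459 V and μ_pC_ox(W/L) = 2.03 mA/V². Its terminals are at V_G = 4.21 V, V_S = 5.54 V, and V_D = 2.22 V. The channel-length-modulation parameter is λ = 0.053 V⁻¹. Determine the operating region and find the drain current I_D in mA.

Saturation; I_D = 0.906 mA

V_SG = V_S − V_G = 5.54 − 4.21 = 1.33 V; V_SD = V_S − V_D = 5.54 − 2.22 = 3.32 V.
V_ov = V_SG − |V_th| = 1.33 − 0.459 = 0.871 V.
Since V_SD = 3.32 V ≥ V_ov = 0.871 V, the device is in saturation.
I_D = ½ k_p V_ov² (1 + λ V_SD) = 0.5 × 2.03 × 0.871² × (1 + 0.053 × 3.32) = 0.906 mA.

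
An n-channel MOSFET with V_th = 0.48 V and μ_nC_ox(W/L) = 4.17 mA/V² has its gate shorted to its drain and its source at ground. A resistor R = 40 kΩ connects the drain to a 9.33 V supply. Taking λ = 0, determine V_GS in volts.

V_GS = 0.800 V

With gate tied to drain, V_GS = V_DS ≥ V_GS − V_th, so the device is in saturation.
KCL at the drain: ½ k_n (V_GS − V_th)² = (V_DD − V_GS)/R.
Let x = V_GS − 0.48. Then 83.4 x² + x − 8.85 = 0, giving x = 0.32 V (positive root), so V_GS = 0.8 V.
I_D = (V_DD − V_GS)/R = (9.33 − 0.8) / 40 = 0.213 mA.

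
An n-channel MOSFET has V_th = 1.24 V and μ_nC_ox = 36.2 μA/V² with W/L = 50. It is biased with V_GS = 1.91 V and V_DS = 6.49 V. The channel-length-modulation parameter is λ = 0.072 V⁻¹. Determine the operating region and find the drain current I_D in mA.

Saturation; I_D = 0.596 mA

k_n = μ_nC_ox · (W/L) = 1.81 mA/V².
V_ov = V_GS − V_th = 1.91 − 1.24 = 0.67 V.
Since V_DS = 6.49 V ≥ V_ov = 0.67 V, the device is in saturation.
I_D = ½ k_n V_ov² (1 + λ V_DS) = 0.5 × 1.81 × 0.67² × (1 + 0.072 × 6.49) = 0.596 mA.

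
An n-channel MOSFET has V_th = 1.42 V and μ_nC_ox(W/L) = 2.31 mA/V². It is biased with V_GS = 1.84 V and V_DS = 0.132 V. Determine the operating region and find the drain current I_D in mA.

V_ov = V_GS − V_th = 1.84 − 1.42 = 0.42 V.
Since V_DS = 0.132 V < V_ov = 0.42 V, the device is in the triode region.
I_D = k_n [V_ov · V_DS − ½ V_DS²] = 2.31 × [0.42 × 0.132 − 0.5 × 0.132²] = 0.108 mA.

Triode; I_D = 0.108 mA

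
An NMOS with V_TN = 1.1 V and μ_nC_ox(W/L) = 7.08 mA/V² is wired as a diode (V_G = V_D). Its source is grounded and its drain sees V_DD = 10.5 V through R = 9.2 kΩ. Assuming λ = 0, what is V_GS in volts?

With gate tied to drain, V_GS = V_DS ≥ V_GS − V_TN, so the device is in saturation.
KCL at the drain: ½ k_n (V_GS − V_TN)² = (V_DD − V_GS)/R.
Let x = V_GS − 1.1. Then 32.6 x² + x − 9.4 = 0, giving x = 0.522 V (positive root), so V_GS = 1.62 V.
I_D = (V_DD − V_GS)/R = (10.5 − 1.62) / 9.2 = 0.965 mA.

V_GS = 1.62 V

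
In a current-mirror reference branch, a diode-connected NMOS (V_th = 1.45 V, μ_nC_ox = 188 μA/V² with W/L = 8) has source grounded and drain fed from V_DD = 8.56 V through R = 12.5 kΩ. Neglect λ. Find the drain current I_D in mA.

With gate tied to drain, V_GS = V_DS ≥ V_GS − V_th, so the device is in saturation.
k_n = μ_nC_ox · (W/L) = 1.504 mA/V².
KCL at the drain: ½ k_n (V_GS − V_th)² = (V_DD − V_GS)/R.
Let x = V_GS − 1.45. Then 9.4 x² + x − 7.11 = 0, giving x = 0.818 V (positive root), so V_GS = 2.27 V.
I_D = (V_DD − V_GS)/R = (8.56 − 2.27) / 12.5 = 0.503 mA.

I_D = 0.503 mA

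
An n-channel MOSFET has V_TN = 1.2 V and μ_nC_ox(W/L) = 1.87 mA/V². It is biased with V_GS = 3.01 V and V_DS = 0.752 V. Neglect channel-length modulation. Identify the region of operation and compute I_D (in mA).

V_ov = V_GS − V_TN = 3.01 − 1.2 = 1.81 V.
Since V_DS = 0.752 V < V_ov = 1.81 V, the device is in the triode region.
I_D = k_n [V_ov · V_DS − ½ V_DS²] = 1.87 × [1.81 × 0.752 − 0.5 × 0.752²] = 2.02 mA.

Triode; I_D = 2.02 mA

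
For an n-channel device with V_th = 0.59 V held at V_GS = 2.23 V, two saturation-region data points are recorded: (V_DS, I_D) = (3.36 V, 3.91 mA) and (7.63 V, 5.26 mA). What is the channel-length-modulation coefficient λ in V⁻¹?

λ = 0.111 V⁻¹

With V_GS fixed, I_D ∝ (1 + λ V_DS) in saturation, so I_D2/I_D1 = (1 + λ V_DS2)/(1 + λ V_DS1).
5.26/3.91 = 1.345 = (1 + 7.63 λ)/(1 + 3.36 λ).
Solving: λ (I_D1 V_DS2 − I_D2 V_DS1) = I_D2 − I_D1, so λ = (5.26 − 3.91) / (3.91 × 7.63 − 5.26 × 3.36) = 1.35 / 12.2 = 0.111 V⁻¹.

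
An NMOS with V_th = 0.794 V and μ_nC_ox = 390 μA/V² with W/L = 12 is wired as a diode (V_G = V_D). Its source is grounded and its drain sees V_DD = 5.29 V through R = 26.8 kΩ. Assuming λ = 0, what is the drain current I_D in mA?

With gate tied to drain, V_GS = V_DS ≥ V_GS − V_th, so the device is in saturation.
k_n = μ_nC_ox · (W/L) = 4.68 mA/V².
KCL at the drain: ½ k_n (V_GS − V_th)² = (V_DD − V_GS)/R.
Let x = V_GS − 0.794. Then 62.7 x² + x − 4.496 = 0, giving x = 0.26 V (positive root), so V_GS = 1.05 V.
I_D = (V_DD − V_GS)/R = (5.29 − 1.05) / 26.8 = 0.158 mA.

I_D = 0.158 mA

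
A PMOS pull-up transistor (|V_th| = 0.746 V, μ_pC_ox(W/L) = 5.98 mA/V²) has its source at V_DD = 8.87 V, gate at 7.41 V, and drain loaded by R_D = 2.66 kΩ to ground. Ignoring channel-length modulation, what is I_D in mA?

I_D = 1.52 mA

V_SG = V_DD − V_G = 8.87 − 7.41 = 1.46 V, so V_ov = 1.46 − 0.746 = 0.714 V.
Assume saturation: I_D = ½ k_p V_ov² = 0.5 × 5.98 × 0.714² = 1.52 mA, giving V_SD = V_DD − I_D R_D = 8.87 − 1.52 × 2.66 = 4.82 V.
V_SD = 4.82 V ≥ V_ov = 0.714 V, confirming saturation.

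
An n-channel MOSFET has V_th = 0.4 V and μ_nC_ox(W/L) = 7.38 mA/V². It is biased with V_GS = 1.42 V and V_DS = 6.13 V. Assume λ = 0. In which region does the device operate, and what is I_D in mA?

Saturation; I_D = 3.84 mA

V_ov = V_GS − V_th = 1.42 − 0.4 = 1.02 V.
Since V_DS = 6.13 V ≥ V_ov = 1.02 V, the device is in saturation.
I_D = ½ k_n V_ov² = 0.5 × 7.38 × 1.02² = 3.84 mA.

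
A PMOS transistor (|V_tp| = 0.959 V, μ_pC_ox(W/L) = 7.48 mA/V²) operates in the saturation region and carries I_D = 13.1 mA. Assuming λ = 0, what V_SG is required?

V_SG = 2.83 V

In saturation I_D = ½ k_p (V_SG − |V_tp|)², so V_SG − |V_tp| = √(2 I_D / k_p) = √(2 × 13.1 / 7.48) = 1.87 V.
V_SG = 0.959 + 1.87 = 2.83 V.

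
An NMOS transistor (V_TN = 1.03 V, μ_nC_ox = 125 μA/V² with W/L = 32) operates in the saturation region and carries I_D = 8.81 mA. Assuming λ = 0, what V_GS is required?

V_GS = 3.13 V

k_n = μ_nC_ox · (W/L) = 4 mA/V².
In saturation I_D = ½ k_n (V_GS − V_TN)², so V_GS − V_TN = √(2 I_D / k_n) = √(2 × 8.81 / 4) = 2.1 V.
V_GS = 1.03 + 2.1 = 3.13 V.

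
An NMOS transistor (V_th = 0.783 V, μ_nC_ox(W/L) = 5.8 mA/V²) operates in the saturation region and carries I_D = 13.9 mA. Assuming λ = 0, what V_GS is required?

V_GS = 2.97 V

In saturation I_D = ½ k_n (V_GS − V_th)², so V_GS − V_th = √(2 I_D / k_n) = √(2 × 13.9 / 5.8) = 2.19 V.
V_GS = 0.783 + 2.19 = 2.97 V.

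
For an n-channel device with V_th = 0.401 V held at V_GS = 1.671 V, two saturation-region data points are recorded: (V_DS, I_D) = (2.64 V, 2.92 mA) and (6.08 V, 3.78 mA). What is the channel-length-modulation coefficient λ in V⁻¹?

With V_GS fixed, I_D ∝ (1 + λ V_DS) in saturation, so I_D2/I_D1 = (1 + λ V_DS2)/(1 + λ V_DS1).
3.78/2.92 = 1.295 = (1 + 6.08 λ)/(1 + 2.64 λ).
Solving: λ (I_D1 V_DS2 − I_D2 V_DS1) = I_D2 − I_D1, so λ = (3.78 − 2.92) / (2.92 × 6.08 − 3.78 × 2.64) = 0.86 / 7.77 = 0.111 V⁻¹.

λ = 0.111 V⁻¹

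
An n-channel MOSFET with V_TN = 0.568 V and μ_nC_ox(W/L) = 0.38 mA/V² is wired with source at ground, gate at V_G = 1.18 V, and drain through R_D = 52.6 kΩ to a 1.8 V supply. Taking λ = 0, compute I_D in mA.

I_D = 0.0313 mA

V_GS = V_G = 1.18 V, so V_ov = 1.18 − 0.568 = 0.612 V.
Assume saturation: I_D = ½ k_n V_ov² = 0.5 × 0.38 × 0.612² = 0.0712 mA, giving V_DS = V_DD − I_D R_D = 1.8 − 0.0712 × 52.6 = -1.94 V.
But -1.94 V < V_ov = 0.612 V, so the device is actually in triode.
In triode I_D = k_n[V_ov V_DS − ½ V_DS²] and I_D = (V_DD − V_DS)/R_D. Equating: 9.99 V_DS² − 13.23 V_DS + 1.8 = 0, giving V_DS = 0.154 V (the root below V_ov).
I_D = (1.8 − 0.154) / 52.6 = 0.0313 mA.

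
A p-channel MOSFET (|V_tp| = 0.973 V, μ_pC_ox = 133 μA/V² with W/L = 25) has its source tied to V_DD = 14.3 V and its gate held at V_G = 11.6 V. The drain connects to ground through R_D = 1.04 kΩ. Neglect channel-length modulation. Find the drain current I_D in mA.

I_D = 4.96 mA

V_SG = V_DD − V_G = 14.3 − 11.6 = 2.7 V, so V_ov = 2.7 − 0.973 = 1.73 V.
k_p = μ_pC_ox · (W/L) = 3.325 mA/V².
Assume saturation: I_D = ½ k_p V_ov² = 0.5 × 3.325 × 1.73² = 4.96 mA, giving V_SD = V_DD − I_D R_D = 14.3 − 4.96 × 1.04 = 9.14 V.
V_SD = 9.14 V ≥ V_ov = 1.73 V, confirming saturation.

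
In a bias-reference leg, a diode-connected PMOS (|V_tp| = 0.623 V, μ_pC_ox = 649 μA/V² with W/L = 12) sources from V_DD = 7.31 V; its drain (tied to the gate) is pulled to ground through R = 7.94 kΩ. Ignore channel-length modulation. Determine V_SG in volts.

With gate tied to drain, V_SG = V_SD ≥ V_SG − |V_tp|, so the device is in saturation.
k_p = μ_pC_ox · (W/L) = 7.788 mA/V².
KCL at the drain: ½ k_p (V_SG − |V_tp|)² = (V_DD − V_SG)/R.
Let x = V_SG − 0.623. Then 30.9 x² + x − 6.687 = 0, giving x = 0.449 V (positive root), so V_SG = 1.07 V.
I_D = (V_DD − V_SG)/R = (7.31 − 1.07) / 7.94 = 0.786 mA.

V_SG = 1.07 V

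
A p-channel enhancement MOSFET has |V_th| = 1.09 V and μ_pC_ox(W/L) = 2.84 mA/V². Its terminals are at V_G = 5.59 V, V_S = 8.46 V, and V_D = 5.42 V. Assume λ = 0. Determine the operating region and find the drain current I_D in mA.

V_SG = V_S − V_G = 8.46 − 5.59 = 2.87 V; V_SD = V_S − V_D = 8.46 − 5.42 = 3.04 V.
V_ov = V_SG − |V_th| = 2.87 − 1.09 = 1.78 V.
Since V_SD = 3.04 V ≥ V_ov = 1.78 V, the device is in saturation.
I_D = ½ k_p V_ov² = 0.5 × 2.84 × 1.78² = 4.5 mA.

Saturation; I_D = 4.50 mA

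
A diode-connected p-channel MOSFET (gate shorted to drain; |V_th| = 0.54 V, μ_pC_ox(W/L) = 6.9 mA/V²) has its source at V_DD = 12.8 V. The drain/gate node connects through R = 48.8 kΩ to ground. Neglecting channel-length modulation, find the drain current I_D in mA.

I_D = 0.246 mA

With gate tied to drain, V_SG = V_SD ≥ V_SG − |V_th|, so the device is in saturation.
KCL at the drain: ½ k_p (V_SG − |V_th|)² = (V_DD − V_SG)/R.
Let x = V_SG − 0.54. Then 168 x² + x − 12.26 = 0, giving x = 0.267 V (positive root), so V_SG = 0.807 V.
I_D = (V_DD − V_SG)/R = (12.8 − 0.807) / 48.8 = 0.246 mA.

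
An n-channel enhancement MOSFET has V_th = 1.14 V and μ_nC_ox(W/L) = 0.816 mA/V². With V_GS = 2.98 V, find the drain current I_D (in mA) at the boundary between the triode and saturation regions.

I_D = 1.38 mA

At the boundary V_DS = V_ov = V_GS − V_th = 2.98 − 1.14 = 1.84 V.
I_D = ½ k_n V_ov² = 0.5 × 0.816 × 1.84² = 1.38 mA.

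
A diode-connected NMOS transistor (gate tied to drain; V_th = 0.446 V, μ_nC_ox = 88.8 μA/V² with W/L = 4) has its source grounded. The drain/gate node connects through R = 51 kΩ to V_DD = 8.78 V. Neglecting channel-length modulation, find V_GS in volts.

V_GS = 1.35 V

With gate tied to drain, V_GS = V_DS ≥ V_GS − V_th, so the device is in saturation.
k_n = μ_nC_ox · (W/L) = 0.3552 mA/V².
KCL at the drain: ½ k_n (V_GS − V_th)² = (V_DD − V_GS)/R.
Let x = V_GS − 0.446. Then 9.06 x² + x − 8.334 = 0, giving x = 0.906 V (positive root), so V_GS = 1.35 V.
I_D = (V_DD − V_GS)/R = (8.78 − 1.35) / 51 = 0.146 mA.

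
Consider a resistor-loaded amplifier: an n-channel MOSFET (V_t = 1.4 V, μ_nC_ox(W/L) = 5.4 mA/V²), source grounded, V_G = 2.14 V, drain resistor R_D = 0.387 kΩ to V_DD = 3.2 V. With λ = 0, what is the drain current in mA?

V_GS = V_G = 2.14 V, so V_ov = 2.14 − 1.4 = 0.74 V.
Assume saturation: I_D = ½ k_n V_ov² = 0.5 × 5.4 × 0.74² = 1.48 mA, giving V_DS = V_DD − I_D R_D = 3.2 − 1.48 × 0.387 = 2.63 V.
V_DS = 2.63 V ≥ V_ov = 0.74 V, confirming saturation.

I_D = 1.48 mA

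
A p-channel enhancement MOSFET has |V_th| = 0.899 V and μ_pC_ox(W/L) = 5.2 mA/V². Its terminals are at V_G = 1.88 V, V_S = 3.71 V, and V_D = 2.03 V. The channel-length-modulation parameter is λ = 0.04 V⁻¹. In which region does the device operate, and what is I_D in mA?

Saturation; I_D = 2.41 mA

V_SG = V_S − V_G = 3.71 − 1.88 = 1.83 V; V_SD = V_S − V_D = 3.71 − 2.03 = 1.68 V.
V_ov = V_SG − |V_th| = 1.83 − 0.899 = 0.931 V.
Since V_SD = 1.68 V ≥ V_ov = 0.931 V, the device is in saturation.
I_D = ½ k_p V_ov² (1 + λ V_SD) = 0.5 × 5.2 × 0.931² × (1 + 0.04 × 1.68) = 2.41 mA.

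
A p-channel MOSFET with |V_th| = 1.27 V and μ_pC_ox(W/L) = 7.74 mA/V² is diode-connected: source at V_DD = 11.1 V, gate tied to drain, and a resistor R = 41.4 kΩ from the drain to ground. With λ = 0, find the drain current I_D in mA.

With gate tied to drain, V_SG = V_SD ≥ V_SG − |V_th|, so the device is in saturation.
KCL at the drain: ½ k_p (V_SG − |V_th|)² = (V_DD − V_SG)/R.
Let x = V_SG − 1.27. Then 160 x² + x − 9.83 = 0, giving x = 0.245 V (positive root), so V_SG = 1.51 V.
I_D = (V_DD − V_SG)/R = (11.1 − 1.51) / 41.4 = 0.232 mA.

I_D = 0.232 mA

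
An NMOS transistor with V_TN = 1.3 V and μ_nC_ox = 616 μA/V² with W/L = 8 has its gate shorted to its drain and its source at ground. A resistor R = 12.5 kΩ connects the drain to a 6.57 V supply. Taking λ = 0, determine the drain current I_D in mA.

I_D = 0.390 mA

With gate tied to drain, V_GS = V_DS ≥ V_GS − V_TN, so the device is in saturation.
k_n = μ_nC_ox · (W/L) = 4.928 mA/V².
KCL at the drain: ½ k_n (V_GS − V_TN)² = (V_DD − V_GS)/R.
Let x = V_GS − 1.3. Then 30.8 x² + x − 5.27 = 0, giving x = 0.398 V (positive root), so V_GS = 1.7 V.
I_D = (V_DD − V_GS)/R = (6.57 − 1.7) / 12.5 = 0.39 mA.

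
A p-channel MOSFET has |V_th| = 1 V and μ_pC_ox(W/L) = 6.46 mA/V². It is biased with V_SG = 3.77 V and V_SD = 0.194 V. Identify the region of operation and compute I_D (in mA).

Triode; I_D = 3.35 mA

V_ov = V_SG − |V_th| = 3.77 − 1 = 2.77 V.
Since V_SD = 0.194 V < V_ov = 2.77 V, the device is in the triode region.
I_D = k_p [V_ov · V_SD − ½ V_SD²] = 6.46 × [2.77 × 0.194 − 0.5 × 0.194²] = 3.35 mA.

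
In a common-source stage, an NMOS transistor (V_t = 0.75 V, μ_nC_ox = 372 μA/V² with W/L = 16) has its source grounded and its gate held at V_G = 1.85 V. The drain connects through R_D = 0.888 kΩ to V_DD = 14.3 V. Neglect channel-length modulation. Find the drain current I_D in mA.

V_GS = V_G = 1.85 V, so V_ov = 1.85 − 0.75 = 1.1 V.
k_n = μ_nC_ox · (W/L) = 5.952 mA/V².
Assume saturation: I_D = ½ k_n V_ov² = 0.5 × 5.952 × 1.1² = 3.6 mA, giving V_DS = V_DD − I_D R_D = 14.3 − 3.6 × 0.888 = 11.1 V.
V_DS = 11.1 V ≥ V_ov = 1.1 V, confirming saturation.

I_D = 3.60 mA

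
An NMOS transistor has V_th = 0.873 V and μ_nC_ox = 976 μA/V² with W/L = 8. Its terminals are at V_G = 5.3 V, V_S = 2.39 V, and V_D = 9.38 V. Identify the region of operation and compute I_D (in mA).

V_GS = V_G − V_S = 5.3 − 2.39 = 2.91 V; V_DS = V_D − V_S = 9.38 − 2.39 = 6.99 V.
k_n = μ_nC_ox · (W/L) = 7.808 mA/V².
V_ov = V_GS − V_th = 2.91 − 0.873 = 2.04 V.
Since V_DS = 6.99 V ≥ V_ov = 2.04 V, the device is in saturation.
I_D = ½ k_n V_ov² = 0.5 × 7.808 × 2.04² = 16.2 mA.

Saturation; I_D = 16.2 mA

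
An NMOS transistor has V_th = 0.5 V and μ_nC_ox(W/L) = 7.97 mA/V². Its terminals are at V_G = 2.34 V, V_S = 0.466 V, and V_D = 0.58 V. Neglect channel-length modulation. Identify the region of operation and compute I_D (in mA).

Triode; I_D = 1.20 mA

V_GS = V_G − V_S = 2.34 − 0.466 = 1.87 V; V_DS = V_D − V_S = 0.58 − 0.466 = 0.114 V.
V_ov = V_GS − V_th = 1.87 − 0.5 = 1.37 V.
Since V_DS = 0.114 V < V_ov = 1.37 V, the device is in the triode region.
I_D = k_n [V_ov · V_DS − ½ V_DS²] = 7.97 × [1.37 × 0.114 − 0.5 × 0.114²] = 1.2 mA.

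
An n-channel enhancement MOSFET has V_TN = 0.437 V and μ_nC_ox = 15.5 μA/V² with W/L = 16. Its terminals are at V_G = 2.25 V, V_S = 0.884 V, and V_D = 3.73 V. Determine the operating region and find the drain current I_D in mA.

V_GS = V_G − V_S = 2.25 − 0.884 = 1.37 V; V_DS = V_D − V_S = 3.73 − 0.884 = 2.85 V.
k_n = μ_nC_ox · (W/L) = 0.248 mA/V².
V_ov = V_GS − V_TN = 1.37 − 0.437 = 0.929 V.
Since V_DS = 2.85 V ≥ V_ov = 0.929 V, the device is in saturation.
I_D = ½ k_n V_ov² = 0.5 × 0.248 × 0.929² = 0.107 mA.

Saturation; I_D = 0.107 mA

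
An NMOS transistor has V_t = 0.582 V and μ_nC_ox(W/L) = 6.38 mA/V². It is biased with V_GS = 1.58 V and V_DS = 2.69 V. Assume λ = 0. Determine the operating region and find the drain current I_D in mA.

V_ov = V_GS − V_t = 1.58 − 0.582 = 0.998 V.
Since V_DS = 2.69 V ≥ V_ov = 0.998 V, the device is in saturation.
I_D = ½ k_n V_ov² = 0.5 × 6.38 × 0.998² = 3.18 mA.

Saturation; I_D = 3.18 mA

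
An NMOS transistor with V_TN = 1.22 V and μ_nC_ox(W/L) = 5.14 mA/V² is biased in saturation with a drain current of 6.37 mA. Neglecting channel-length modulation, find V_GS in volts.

In saturation I_D = ½ k_n (V_GS − V_TN)², so V_GS − V_TN = √(2 I_D / k_n) = √(2 × 6.37 / 5.14) = 1.57 V.
V_GS = 1.22 + 1.57 = 2.79 V.

V_GS = 2.79 V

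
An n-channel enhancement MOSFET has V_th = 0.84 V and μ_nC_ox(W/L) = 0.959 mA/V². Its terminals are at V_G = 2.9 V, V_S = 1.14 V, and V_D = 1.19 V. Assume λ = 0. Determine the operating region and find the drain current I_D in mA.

V_GS = V_G − V_S = 2.9 − 1.14 = 1.76 V; V_DS = V_D − V_S = 1.19 − 1.14 = 0.05 V.
V_ov = V_GS − V_th = 1.76 − 0.84 = 0.92 V.
Since V_DS = 0.05 V < V_ov = 0.92 V, the device is in the triode region.
I_D = k_n [V_ov · V_DS − ½ V_DS²] = 0.959 × [0.92 × 0.05 − 0.5 × 0.05²] = 0.0429 mA.

Triode; I_D = 0.0429 mA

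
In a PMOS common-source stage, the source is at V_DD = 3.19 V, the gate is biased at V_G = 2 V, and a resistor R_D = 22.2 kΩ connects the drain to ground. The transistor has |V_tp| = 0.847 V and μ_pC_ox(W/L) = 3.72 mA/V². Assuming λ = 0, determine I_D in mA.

I_D = 0.138 mA

V_SG = V_DD − V_G = 3.19 − 2 = 1.19 V, so V_ov = 1.19 − 0.847 = 0.343 V.
Assume saturation: I_D = ½ k_p V_ov² = 0.5 × 3.72 × 0.343² = 0.219 mA, giving V_SD = V_DD − I_D R_D = 3.19 − 0.219 × 22.2 = -1.67 V.
But -1.67 V < V_ov = 0.343 V, so the device is actually in triode.
In triode I_D = k_p[V_ov V_SD − ½ V_SD²] and I_D = (V_DD − V_SD)/R_D. Equating: 41.3 V_SD² − 29.33 V_SD + 3.19 = 0, giving V_SD = 0.134 V (the root below V_ov).
I_D = (3.19 − 0.134) / 22.2 = 0.138 mA.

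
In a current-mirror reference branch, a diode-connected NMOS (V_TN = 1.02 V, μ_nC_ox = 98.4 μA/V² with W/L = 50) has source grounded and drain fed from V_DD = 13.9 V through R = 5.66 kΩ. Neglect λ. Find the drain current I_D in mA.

I_D = 2.11 mA

With gate tied to drain, V_GS = V_DS ≥ V_GS − V_TN, so the device is in saturation.
k_n = μ_nC_ox · (W/L) = 4.92 mA/V².
KCL at the drain: ½ k_n (V_GS − V_TN)² = (V_DD − V_GS)/R.
Let x = V_GS − 1.02. Then 13.9 x² + x − 12.88 = 0, giving x = 0.927 V (positive root), so V_GS = 1.95 V.
I_D = (V_DD − V_GS)/R = (13.9 − 1.95) / 5.66 = 2.11 mA.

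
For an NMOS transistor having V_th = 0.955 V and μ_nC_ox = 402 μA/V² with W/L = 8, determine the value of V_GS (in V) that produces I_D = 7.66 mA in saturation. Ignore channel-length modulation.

k_n = μ_nC_ox · (W/L) = 3.216 mA/V².
In saturation I_D = ½ k_n (V_GS − V_th)², so V_GS − V_th = √(2 I_D / k_n) = √(2 × 7.66 / 3.216) = 2.18 V.
V_GS = 0.955 + 2.18 = 3.14 V.

V_GS = 3.14 V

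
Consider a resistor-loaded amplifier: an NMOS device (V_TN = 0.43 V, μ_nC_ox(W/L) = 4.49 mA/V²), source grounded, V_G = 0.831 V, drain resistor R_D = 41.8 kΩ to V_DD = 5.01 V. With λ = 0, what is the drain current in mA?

V_GS = V_G = 0.831 V, so V_ov = 0.831 − 0.43 = 0.401 V.
Assume saturation: I_D = ½ k_n V_ov² = 0.5 × 4.49 × 0.401² = 0.361 mA, giving V_DS = V_DD − I_D R_D = 5.01 − 0.361 × 41.8 = -10.1 V.
But -10.1 V < V_ov = 0.401 V, so the device is actually in triode.
In triode I_D = k_n[V_ov V_DS − ½ V_DS²] and I_D = (V_DD − V_DS)/R_D. Equating: 93.8 V_DS² − 76.26 V_DS + 5.01 = 0, giving V_DS = 0.0721 V (the root below V_ov).
I_D = (5.01 − 0.0721) / 41.8 = 0.118 mA.

I_D = 0.118 mA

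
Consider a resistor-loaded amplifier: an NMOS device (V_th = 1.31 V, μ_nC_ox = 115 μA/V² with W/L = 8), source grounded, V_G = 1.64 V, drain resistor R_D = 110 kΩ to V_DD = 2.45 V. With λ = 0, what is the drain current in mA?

I_D = 0.0215 mA

V_GS = V_G = 1.64 V, so V_ov = 1.64 − 1.31 = 0.33 V.
k_n = μ_nC_ox · (W/L) = 0.92 mA/V².
Assume saturation: I_D = ½ k_n V_ov² = 0.5 × 0.92 × 0.33² = 0.0501 mA, giving V_DS = V_DD − I_D R_D = 2.45 − 0.0501 × 110 = -3.06 V.
But -3.06 V < V_ov = 0.33 V, so the device is actually in triode.
In triode I_D = k_n[V_ov V_DS − ½ V_DS²] and I_D = (V_DD − V_DS)/R_D. Equating: 50.6 V_DS² − 34.4 V_DS + 2.45 = 0, giving V_DS = 0.0808 V (the root below V_ov).
I_D = (2.45 − 0.0808) / 110 = 0.0215 mA.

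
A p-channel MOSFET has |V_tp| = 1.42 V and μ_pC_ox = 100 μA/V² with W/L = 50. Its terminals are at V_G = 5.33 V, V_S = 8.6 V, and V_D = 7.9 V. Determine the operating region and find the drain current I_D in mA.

Triode; I_D = 5.25 mA

V_SG = V_S − V_G = 8.6 − 5.33 = 3.27 V; V_SD = V_S − V_D = 8.6 − 7.9 = 0.7 V.
k_p = μ_pC_ox · (W/L) = 5 mA/V².
V_ov = V_SG − |V_tp| = 3.27 − 1.42 = 1.85 V.
Since V_SD = 0.7 V < V_ov = 1.85 V, the device is in the triode region.
I_D = k_p [V_ov · V_SD − ½ V_SD²] = 5 × [1.85 × 0.7 − 0.5 × 0.7²] = 5.25 mA.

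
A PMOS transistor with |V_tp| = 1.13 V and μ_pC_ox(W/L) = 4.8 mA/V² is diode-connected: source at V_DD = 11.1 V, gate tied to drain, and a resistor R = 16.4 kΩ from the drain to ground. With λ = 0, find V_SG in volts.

With gate tied to drain, V_SG = V_SD ≥ V_SG − |V_tp|, so the device is in saturation.
KCL at the drain: ½ k_p (V_SG − |V_tp|)² = (V_DD − V_SG)/R.
Let x = V_SG − 1.13. Then 39.4 x² + x − 9.97 = 0, giving x = 0.491 V (positive root), so V_SG = 1.62 V.
I_D = (V_DD − V_SG)/R = (11.1 − 1.62) / 16.4 = 0.578 mA.

V_SG = 1.62 V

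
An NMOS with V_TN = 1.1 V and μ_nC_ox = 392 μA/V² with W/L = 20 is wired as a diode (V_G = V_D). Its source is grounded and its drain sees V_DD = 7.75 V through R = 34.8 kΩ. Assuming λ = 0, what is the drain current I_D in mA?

I_D = 0.185 mA

With gate tied to drain, V_GS = V_DS ≥ V_GS − V_TN, so the device is in saturation.
k_n = μ_nC_ox · (W/L) = 7.84 mA/V².
KCL at the drain: ½ k_n (V_GS − V_TN)² = (V_DD − V_GS)/R.
Let x = V_GS − 1.1. Then 136 x² + x − 6.65 = 0, giving x = 0.217 V (positive root), so V_GS = 1.32 V.
I_D = (V_DD − V_GS)/R = (7.75 − 1.32) / 34.8 = 0.185 mA.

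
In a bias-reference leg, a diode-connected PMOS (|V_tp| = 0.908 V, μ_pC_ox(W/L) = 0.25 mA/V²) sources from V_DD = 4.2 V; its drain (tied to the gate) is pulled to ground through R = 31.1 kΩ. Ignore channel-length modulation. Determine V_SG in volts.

V_SG = 1.71 V

With gate tied to drain, V_SG = V_SD ≥ V_SG − |V_tp|, so the device is in saturation.
KCL at the drain: ½ k_p (V_SG − |V_tp|)² = (V_DD − V_SG)/R.
Let x = V_SG − 0.908. Then 3.89 x² + x − 3.292 = 0, giving x = 0.801 V (positive root), so V_SG = 1.71 V.
I_D = (V_DD − V_SG)/R = (4.2 − 1.71) / 31.1 = 0.0801 mA.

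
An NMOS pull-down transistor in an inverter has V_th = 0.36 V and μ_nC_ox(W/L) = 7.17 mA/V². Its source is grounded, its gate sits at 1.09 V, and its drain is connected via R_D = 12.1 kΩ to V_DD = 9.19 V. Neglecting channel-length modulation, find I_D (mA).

I_D = 0.746 mA

V_GS = V_G = 1.09 V, so V_ov = 1.09 − 0.36 = 0.73 V.
Assume saturation: I_D = ½ k_n V_ov² = 0.5 × 7.17 × 0.73² = 1.91 mA, giving V_DS = V_DD − I_D R_D = 9.19 − 1.91 × 12.1 = -13.9 V.
But -13.9 V < V_ov = 0.73 V, so the device is actually in triode.
In triode I_D = k_n[V_ov V_DS − ½ V_DS²] and I_D = (V_DD − V_DS)/R_D. Equating: 43.4 V_DS² − 64.33 V_DS + 9.19 = 0, giving V_DS = 0.16 V (the root below V_ov).
I_D = (9.19 − 0.16) / 12.1 = 0.746 mA.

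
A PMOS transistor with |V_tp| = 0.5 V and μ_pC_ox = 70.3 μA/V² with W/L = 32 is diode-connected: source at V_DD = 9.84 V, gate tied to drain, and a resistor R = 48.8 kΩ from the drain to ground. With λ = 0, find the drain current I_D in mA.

I_D = 0.183 mA

With gate tied to drain, V_SG = V_SD ≥ V_SG − |V_tp|, so the device is in saturation.
k_p = μ_pC_ox · (W/L) = 2.25 mA/V².
KCL at the drain: ½ k_p (V_SG − |V_tp|)² = (V_DD − V_SG)/R.
Let x = V_SG − 0.5. Then 54.9 x² + x − 9.34 = 0, giving x = 0.403 V (positive root), so V_SG = 0.903 V.
I_D = (V_DD − V_SG)/R = (9.84 − 0.903) / 48.8 = 0.183 mA.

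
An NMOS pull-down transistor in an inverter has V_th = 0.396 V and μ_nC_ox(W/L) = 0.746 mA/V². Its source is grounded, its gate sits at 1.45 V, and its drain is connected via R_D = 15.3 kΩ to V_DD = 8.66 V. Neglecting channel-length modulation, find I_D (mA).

I_D = 0.414 mA

V_GS = V_G = 1.45 V, so V_ov = 1.45 − 0.396 = 1.05 V.
Assume saturation: I_D = ½ k_n V_ov² = 0.5 × 0.746 × 1.05² = 0.414 mA, giving V_DS = V_DD − I_D R_D = 8.66 − 0.414 × 15.3 = 2.32 V.
V_DS = 2.32 V ≥ V_ov = 1.05 V, confirming saturation.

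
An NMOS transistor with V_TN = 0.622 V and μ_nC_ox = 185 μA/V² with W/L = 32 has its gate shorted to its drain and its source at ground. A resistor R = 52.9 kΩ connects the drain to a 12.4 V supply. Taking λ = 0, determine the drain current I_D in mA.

I_D = 0.218 mA

With gate tied to drain, V_GS = V_DS ≥ V_GS − V_TN, so the device is in saturation.
k_n = μ_nC_ox · (W/L) = 5.92 mA/V².
KCL at the drain: ½ k_n (V_GS − V_TN)² = (V_DD − V_GS)/R.
Let x = V_GS − 0.622. Then 157 x² + x − 11.78 = 0, giving x = 0.271 V (positive root), so V_GS = 0.893 V.
I_D = (V_DD − V_GS)/R = (12.4 − 0.893) / 52.9 = 0.218 mA.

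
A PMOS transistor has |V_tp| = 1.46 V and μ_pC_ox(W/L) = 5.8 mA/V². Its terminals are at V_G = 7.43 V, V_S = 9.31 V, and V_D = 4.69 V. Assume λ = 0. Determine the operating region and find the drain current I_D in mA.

Saturation; I_D = 0.512 mA

V_SG = V_S − V_G = 9.31 − 7.43 = 1.88 V; V_SD = V_S − V_D = 9.31 − 4.69 = 4.62 V.
V_ov = V_SG − |V_tp| = 1.88 − 1.46 = 0.42 V.
Since V_SD = 4.62 V ≥ V_ov = 0.42 V, the device is in saturation.
I_D = ½ k_p V_ov² = 0.5 × 5.8 × 0.42² = 0.512 mA.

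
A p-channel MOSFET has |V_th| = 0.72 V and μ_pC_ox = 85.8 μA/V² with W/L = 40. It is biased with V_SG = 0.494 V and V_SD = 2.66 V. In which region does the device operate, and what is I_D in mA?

Cutoff; I_D = 0 mA

V_SG = 0.494 V < |V_th| = 0.72 V, so the transistor is in cutoff.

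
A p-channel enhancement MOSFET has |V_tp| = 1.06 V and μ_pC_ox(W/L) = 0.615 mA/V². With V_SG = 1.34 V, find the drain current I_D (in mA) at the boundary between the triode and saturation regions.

I_D = 0.0241 mA

At the boundary V_SD = V_ov = V_SG − |V_tp| = 1.34 − 1.06 = 0.28 V.
I_D = ½ k_p V_ov² = 0.5 × 0.615 × 0.28² = 0.0241 mA.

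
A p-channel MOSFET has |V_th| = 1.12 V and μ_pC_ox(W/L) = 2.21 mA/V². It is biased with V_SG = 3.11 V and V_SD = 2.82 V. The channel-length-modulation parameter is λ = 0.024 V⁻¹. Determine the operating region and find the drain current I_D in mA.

Saturation; I_D = 4.67 mA

V_ov = V_SG − |V_th| = 3.11 − 1.12 = 1.99 V.
Since V_SD = 2.82 V ≥ V_ov = 1.99 V, the device is in saturation.
I_D = ½ k_p V_ov² (1 + λ V_SD) = 0.5 × 2.21 × 1.99² × (1 + 0.024 × 2.82) = 4.67 mA.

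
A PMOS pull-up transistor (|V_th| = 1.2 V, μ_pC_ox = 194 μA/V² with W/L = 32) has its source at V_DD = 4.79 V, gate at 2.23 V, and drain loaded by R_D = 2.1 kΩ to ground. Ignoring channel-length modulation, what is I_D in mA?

I_D = 2.15 mA

V_SG = V_DD − V_G = 4.79 − 2.23 = 2.56 V, so V_ov = 2.56 − 1.2 = 1.36 V.
k_p = μ_pC_ox · (W/L) = 6.208 mA/V².
Assume saturation: I_D = ½ k_p V_ov² = 0.5 × 6.208 × 1.36² = 5.74 mA, giving V_SD = V_DD − I_D R_D = 4.79 − 5.74 × 2.1 = -7.27 V.
But -7.27 V < V_ov = 1.36 V, so the device is actually in triode.
In triode I_D = k_p[V_ov V_SD − ½ V_SD²] and I_D = (V_DD − V_SD)/R_D. Equating: 6.52 V_SD² − 18.73 V_SD + 4.79 = 0, giving V_SD = 0.284 V (the root below V_ov).
I_D = (4.79 − 0.284) / 2.1 = 2.15 mA.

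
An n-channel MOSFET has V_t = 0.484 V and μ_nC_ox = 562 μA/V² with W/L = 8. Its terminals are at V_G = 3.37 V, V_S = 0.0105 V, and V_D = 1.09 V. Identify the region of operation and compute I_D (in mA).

V_GS = V_G − V_S = 3.37 − 0.0105 = 3.36 V; V_DS = V_D − V_S = 1.09 − 0.0105 = 1.08 V.
k_n = μ_nC_ox · (W/L) = 4.496 mA/V².
V_ov = V_GS − V_t = 3.36 − 0.484 = 2.88 V.
Since V_DS = 1.08 V < V_ov = 2.88 V, the device is in the triode region.
I_D = k_n [V_ov · V_DS − ½ V_DS²] = 4.496 × [2.88 × 1.08 − 0.5 × 1.08²] = 11.3 mA.

Triode; I_D = 11.3 mA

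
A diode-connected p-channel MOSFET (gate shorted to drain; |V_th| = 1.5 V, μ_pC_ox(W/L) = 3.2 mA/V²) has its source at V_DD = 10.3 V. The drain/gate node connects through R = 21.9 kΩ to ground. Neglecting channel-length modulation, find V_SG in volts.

With gate tied to drain, V_SG = V_SD ≥ V_SG − |V_th|, so the device is in saturation.
KCL at the drain: ½ k_p (V_SG − |V_th|)² = (V_DD − V_SG)/R.
Let x = V_SG − 1.5. Then 35 x² + x − 8.8 = 0, giving x = 0.487 V (positive root), so V_SG = 1.99 V.
I_D = (V_DD − V_SG)/R = (10.3 − 1.99) / 21.9 = 0.38 mA.

V_SG = 1.99 V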